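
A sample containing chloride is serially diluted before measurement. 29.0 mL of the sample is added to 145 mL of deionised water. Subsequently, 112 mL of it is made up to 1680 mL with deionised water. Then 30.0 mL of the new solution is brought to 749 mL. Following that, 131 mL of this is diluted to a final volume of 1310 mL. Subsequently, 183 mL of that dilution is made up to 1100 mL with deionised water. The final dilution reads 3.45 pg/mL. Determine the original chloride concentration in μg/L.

466 μg/L

Overall dilution factor = 6 × 15 × 24.97 × 10 × 6.011 = 1.35 × 10⁵.
Original = 3.45 pg/mL × 1.35 × 10⁵ = 4.66 × 10⁵ pg/mL = 466 μg/L.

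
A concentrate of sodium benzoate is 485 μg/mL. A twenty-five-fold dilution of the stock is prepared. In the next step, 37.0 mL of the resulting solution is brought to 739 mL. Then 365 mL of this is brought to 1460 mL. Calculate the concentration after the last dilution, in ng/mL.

Overall dilution factor = 25 × 19.97 × 4 = 1997.
485 μg/mL / 1997 = 0.243 μg/mL = 243 ng/mL.

243 ng/mL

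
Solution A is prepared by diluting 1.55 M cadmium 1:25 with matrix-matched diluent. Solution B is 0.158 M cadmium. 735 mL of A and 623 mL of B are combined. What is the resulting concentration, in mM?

106 mM

C_A = 1.55 M / 25 = 0.0620 M.
C_mix = (C_A·V_A + C_B·V_B)/(V_A + V_B) = (0.0620×735 + 0.158×623) / 1358 = 0.106 M = 106 mM.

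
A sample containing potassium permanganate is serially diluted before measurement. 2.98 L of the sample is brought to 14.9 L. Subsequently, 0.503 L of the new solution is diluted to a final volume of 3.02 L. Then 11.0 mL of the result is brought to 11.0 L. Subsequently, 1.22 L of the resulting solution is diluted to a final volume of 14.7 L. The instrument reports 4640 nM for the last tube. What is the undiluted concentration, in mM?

Overall dilution factor = 5 × 6.004 × 1000 × 12.05 = 3.62 × 10⁵.
Original = 4640 nM × 3.62 × 10⁵ = 1.68 × 10⁹ nM = 1680 mM.

1680 mM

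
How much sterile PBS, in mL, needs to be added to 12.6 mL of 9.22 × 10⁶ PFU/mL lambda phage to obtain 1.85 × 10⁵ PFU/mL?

V₂ = C₁V₁/C₂ = 9.22 × 10⁶ × 12.6 / 1.85 × 10⁵ = 628 mL.
Diluent to add = V₂ − V₁ = 628 − 12.6 = 615 mL.

615 mL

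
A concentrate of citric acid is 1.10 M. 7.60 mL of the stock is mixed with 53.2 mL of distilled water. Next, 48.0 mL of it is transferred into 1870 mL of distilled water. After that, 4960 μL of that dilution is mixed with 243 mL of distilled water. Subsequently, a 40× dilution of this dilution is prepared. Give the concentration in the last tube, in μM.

1.72 μM

Overall dilution factor = 8 × 39.96 × 49.99 × 40 = 6.39 × 10⁵.
1.10 M / 6.39 × 10⁵ = 1.72 × 10⁻⁶ M = 1.72 μM.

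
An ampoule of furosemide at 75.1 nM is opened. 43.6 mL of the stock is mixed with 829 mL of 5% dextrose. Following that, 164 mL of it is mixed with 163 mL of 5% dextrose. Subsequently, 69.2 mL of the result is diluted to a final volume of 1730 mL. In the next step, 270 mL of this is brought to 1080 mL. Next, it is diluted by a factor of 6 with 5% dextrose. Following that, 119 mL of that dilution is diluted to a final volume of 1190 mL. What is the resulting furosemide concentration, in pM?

Overall dilution factor = 20.01 × 1.994 × 25 × 4 × 6 × 10 = 2.39 × 10⁵.
75.1 nM / 2.39 × 10⁵ = 3.14 × 10⁻⁴ nM = 0.314 pM.

0.314 pM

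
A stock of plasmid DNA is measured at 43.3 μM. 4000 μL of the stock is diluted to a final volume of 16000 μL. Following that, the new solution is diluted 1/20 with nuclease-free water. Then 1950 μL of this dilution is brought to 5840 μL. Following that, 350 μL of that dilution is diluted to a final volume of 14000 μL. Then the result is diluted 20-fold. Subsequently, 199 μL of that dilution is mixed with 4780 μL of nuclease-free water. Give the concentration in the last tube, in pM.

9.03 pM

Overall dilution factor = 4 × 20 × 2.995 × 40 × 20 × 25.02 = 4.80 × 10⁶.
43.3 μM / 4.80 × 10⁶ = 9.03 × 10⁻⁶ μM = 9.03 pM.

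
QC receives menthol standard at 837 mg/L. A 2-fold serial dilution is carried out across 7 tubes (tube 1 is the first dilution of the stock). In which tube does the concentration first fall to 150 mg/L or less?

tube 3

Tube n has concentration 837 mg/L / 2ⁿ.
Need 2ⁿ ≥ 837 mg/L / 150 mg/L = 5.58, so n ≥ 2.48.
First such tube: n = 3.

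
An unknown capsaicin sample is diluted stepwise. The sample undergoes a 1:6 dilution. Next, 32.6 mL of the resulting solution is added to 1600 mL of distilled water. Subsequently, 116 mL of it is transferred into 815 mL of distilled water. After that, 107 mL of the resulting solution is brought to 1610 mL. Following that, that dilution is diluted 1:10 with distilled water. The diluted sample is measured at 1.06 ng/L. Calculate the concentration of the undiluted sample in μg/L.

385 μg/L

Overall dilution factor = 6 × 50.08 × 8.026 × 15.05 × 10 = 3.63 × 10⁵.
Original = 1.06 ng/L × 3.63 × 10⁵ = 3.85 × 10⁵ ng/L = 385 μg/L.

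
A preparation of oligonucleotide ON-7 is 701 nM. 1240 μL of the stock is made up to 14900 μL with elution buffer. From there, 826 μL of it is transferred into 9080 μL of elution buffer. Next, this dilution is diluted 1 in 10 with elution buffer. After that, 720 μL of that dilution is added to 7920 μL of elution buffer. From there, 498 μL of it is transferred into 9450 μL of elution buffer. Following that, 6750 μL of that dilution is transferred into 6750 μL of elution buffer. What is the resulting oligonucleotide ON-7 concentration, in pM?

1.01 pM

Overall dilution factor = 12.02 × 11.99 × 10 × 12 × 19.98 × 2 = 6.91 × 10⁵.
701 nM / 6.91 × 10⁵ = 1.01 × 10⁻³ nM = 1.01 pM.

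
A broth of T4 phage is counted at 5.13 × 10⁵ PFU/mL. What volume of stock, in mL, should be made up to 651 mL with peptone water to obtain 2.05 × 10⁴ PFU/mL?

26.0 mL

V₁ = C₂V₂/C₁ = 2.05 × 10⁴ × 651 / 5.13 × 10⁵ = 26.0 mL.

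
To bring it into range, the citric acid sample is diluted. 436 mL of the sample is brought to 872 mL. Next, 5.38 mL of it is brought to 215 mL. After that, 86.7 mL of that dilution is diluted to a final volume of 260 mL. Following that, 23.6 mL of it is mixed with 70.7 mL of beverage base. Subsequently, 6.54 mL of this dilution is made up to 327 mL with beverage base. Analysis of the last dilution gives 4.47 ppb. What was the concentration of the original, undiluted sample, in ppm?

Overall dilution factor = 2 × 39.96 × 2.999 × 3.996 × 50 = 4.79 × 10⁴.
Original = 4.47 ppb × 4.79 × 10⁴ = 2.14 × 10⁵ ppb = 214 ppm.

214 ppm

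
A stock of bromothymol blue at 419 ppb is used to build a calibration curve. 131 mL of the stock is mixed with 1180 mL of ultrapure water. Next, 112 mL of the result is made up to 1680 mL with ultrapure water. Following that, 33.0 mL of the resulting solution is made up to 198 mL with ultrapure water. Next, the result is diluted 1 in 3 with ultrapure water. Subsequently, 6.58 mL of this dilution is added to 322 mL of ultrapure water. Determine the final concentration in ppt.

3.11 ppt

Overall dilution factor = 10.01 × 15 × 6 × 3 × 49.94 = 1.35 × 10⁵.
419 ppb / 1.35 × 10⁵ = 3.11 × 10⁻³ ppb = 3.11 ppt.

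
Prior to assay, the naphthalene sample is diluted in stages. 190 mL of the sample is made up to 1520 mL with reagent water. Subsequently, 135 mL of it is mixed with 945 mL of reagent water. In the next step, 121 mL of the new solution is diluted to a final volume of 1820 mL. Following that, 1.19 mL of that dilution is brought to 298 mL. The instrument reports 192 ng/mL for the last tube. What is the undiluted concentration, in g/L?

46.3 g/L

Overall dilution factor = 8 × 8 × 15.04 × 250.4 = 2.41 × 10⁵.
Original = 192 ng/mL × 2.41 × 10⁵ = 4.63 × 10⁷ ng/mL = 46.3 g/L.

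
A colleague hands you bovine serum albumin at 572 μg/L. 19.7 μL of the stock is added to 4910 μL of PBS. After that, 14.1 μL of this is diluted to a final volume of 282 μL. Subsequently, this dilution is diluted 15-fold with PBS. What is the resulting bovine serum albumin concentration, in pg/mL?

7.62 pg/mL

Overall dilution factor = 250.2 × 20 × 15 = 7.51 × 10⁴.
572 μg/L / 7.51 × 10⁴ = 7.62 × 10⁻³ μg/L = 7.62 pg/mL.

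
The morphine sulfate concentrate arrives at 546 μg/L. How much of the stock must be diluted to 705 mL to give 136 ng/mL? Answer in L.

0.176 L

136 ng/mL = 136 μg/L.
V₁ = C₂V₂/C₁ = 136 × 705 / 546 = 176 mL = 0.176 L.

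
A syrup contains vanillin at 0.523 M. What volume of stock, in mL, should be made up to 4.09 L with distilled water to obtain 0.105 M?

V₁ = C₂V₂/C₁ = 0.105 × 4.09 / 0.523 = 0.821 L = 821 mL.

821 mL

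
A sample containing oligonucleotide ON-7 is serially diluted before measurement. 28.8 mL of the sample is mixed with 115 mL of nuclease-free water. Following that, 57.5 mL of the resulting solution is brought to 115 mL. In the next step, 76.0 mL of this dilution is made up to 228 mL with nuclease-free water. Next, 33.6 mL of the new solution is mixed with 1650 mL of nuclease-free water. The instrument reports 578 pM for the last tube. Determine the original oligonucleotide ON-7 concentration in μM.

0.868 μM

Overall dilution factor = 4.993 × 2 × 3 × 50.11 = 1501.
Original = 578 pM × 1501 = 8.68 × 10⁵ pM = 0.868 μM.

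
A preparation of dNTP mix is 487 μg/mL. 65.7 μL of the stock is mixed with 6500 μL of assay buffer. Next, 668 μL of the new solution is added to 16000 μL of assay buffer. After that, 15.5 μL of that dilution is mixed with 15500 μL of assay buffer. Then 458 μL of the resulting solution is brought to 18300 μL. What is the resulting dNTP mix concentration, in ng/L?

4.88 ng/L

Overall dilution factor = 99.93 × 24.95 × 1001 × 39.96 = 9.97 × 10⁷.
487 μg/mL / 9.97 × 10⁷ = 4.88 × 10⁻⁶ μg/mL = 4.88 ng/L.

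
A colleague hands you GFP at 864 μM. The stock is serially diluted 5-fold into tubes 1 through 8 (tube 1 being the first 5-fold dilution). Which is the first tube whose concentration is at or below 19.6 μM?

Tube n has concentration 864 μM / 5ⁿ.
Need 5ⁿ ≥ 864 μM / 19.6 μM = 44.1, so n ≥ 2.35.
First such tube: n = 3.

tube 3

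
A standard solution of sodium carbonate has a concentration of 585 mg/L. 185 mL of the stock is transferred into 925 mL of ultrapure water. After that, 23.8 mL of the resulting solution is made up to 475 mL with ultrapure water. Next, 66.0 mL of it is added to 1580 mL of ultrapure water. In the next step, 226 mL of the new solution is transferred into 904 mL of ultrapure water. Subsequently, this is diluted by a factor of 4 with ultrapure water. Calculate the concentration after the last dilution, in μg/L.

Overall dilution factor = 6 × 19.96 × 24.94 × 5 × 4 = 5.97 × 10⁴.
585 mg/L / 5.97 × 10⁴ = 9.79 × 10⁻³ mg/L = 9.79 μg/L.

9.79 μg/L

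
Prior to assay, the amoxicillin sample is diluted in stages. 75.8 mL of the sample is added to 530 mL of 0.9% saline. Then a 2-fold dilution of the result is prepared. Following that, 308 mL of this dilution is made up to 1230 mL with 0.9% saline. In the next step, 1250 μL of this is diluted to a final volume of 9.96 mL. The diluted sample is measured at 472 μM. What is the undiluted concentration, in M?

0.240 M

Overall dilution factor = 7.992 × 2 × 3.994 × 7.968 = 509.
Original = 472 μM × 509 = 2.40 × 10⁵ μM = 0.240 M.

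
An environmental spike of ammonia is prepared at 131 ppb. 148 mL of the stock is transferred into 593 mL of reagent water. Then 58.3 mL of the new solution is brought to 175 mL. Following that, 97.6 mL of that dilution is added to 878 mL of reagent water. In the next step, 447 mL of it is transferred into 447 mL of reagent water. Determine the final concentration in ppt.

Overall dilution factor = 5.007 × 3.002 × 9.996 × 2 = 300.
131 ppb / 300 = 0.436 ppb = 436 ppt.

436 ppt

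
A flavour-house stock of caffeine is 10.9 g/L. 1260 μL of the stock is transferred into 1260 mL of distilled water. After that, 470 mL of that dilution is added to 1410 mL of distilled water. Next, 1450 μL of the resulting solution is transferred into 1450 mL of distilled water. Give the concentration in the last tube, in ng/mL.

2.72 ng/mL

Overall dilution factor = 1001 × 4 × 1001 = 4.01 × 10⁶.
10.9 g/L / 4.01 × 10⁶ = 2.72 × 10⁻⁶ g/L = 2.72 ng/mL.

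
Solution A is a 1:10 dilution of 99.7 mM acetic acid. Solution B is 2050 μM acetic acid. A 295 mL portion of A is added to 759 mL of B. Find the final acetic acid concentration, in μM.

C_A = 99.7 mM / 10 = 9.97 mM.
C_B = 2050 μM = 2.05 mM.
C_mix = (C_A·V_A + C_B·V_B)/(V_A + V_B) = (9.97×295 + 2.05×759) / 1054 = 4.27 mM = 4270 μM.

4270 μM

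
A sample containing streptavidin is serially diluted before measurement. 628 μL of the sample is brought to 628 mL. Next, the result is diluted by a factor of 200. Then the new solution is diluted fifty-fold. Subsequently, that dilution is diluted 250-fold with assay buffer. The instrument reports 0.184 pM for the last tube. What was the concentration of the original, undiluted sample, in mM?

0.460 mM

Overall dilution factor = 1000 × 200 × 50 × 250 = 2.50 × 10⁹.
Original = 0.184 pM × 2.50 × 10⁹ = 4.60 × 10⁸ pM = 0.460 mM.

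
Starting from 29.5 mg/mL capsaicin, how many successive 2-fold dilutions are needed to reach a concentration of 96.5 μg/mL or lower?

Need 2ⁿ ≥ 306, so n ≥ log(306)/log(2) = 8.26.
Minimum whole steps: n = 9.

9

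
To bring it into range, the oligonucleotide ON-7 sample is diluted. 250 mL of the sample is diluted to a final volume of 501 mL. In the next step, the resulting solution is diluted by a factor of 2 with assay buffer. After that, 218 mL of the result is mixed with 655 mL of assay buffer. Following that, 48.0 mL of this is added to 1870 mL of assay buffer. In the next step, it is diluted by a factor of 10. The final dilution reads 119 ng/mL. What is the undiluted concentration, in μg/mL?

Overall dilution factor = 2.004 × 2 × 4.005 × 39.96 × 10 = 6413.
Original = 119 ng/mL × 6413 = 7.63 × 10⁵ ng/mL = 763 μg/mL.

763 μg/mL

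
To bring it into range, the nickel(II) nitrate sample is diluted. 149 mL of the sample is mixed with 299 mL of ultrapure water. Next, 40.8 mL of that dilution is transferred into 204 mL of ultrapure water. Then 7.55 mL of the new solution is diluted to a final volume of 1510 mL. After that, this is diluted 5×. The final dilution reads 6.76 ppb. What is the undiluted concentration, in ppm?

122 ppm

Overall dilution factor = 3.007 × 6 × 200 × 5 = 1.80 × 10⁴.
Original = 6.76 ppb × 1.80 × 10⁴ = 1.22 × 10⁵ ppb = 122 ppm.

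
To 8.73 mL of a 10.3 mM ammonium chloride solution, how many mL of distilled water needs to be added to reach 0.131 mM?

678 mL

V₂ = C₁V₁/C₂ = 10.3 × 8.73 / 0.131 = 686 mL.
Diluent to add = V₂ − V₁ = 686 − 8.73 = 678 mL.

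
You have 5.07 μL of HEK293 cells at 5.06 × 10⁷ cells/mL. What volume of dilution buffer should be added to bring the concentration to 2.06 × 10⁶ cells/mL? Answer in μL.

V₂ = C₁V₁/C₂ = 5.06 × 10⁷ × 5.07 / 2.06 × 10⁶ = 125 μL.
Diluent to add = V₂ − V₁ = 125 − 5.07 = 119 μL.

119 μL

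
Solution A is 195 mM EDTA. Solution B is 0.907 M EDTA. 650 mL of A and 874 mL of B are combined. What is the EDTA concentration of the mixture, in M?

0.603 M

C_B = 0.907 M = 907 mM.
C_mix = (C_A·V_A + C_B·V_B)/(V_A + V_B) = (195×650 + 907×874) / 1524 = 603 mM = 0.603 M.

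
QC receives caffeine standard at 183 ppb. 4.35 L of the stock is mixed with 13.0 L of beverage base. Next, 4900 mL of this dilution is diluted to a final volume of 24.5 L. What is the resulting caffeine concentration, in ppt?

Overall dilution factor = 3.989 × 5 = 19.9.
183 ppb / 19.9 = 9.18 ppb = 9180 ppt.

9180 ppt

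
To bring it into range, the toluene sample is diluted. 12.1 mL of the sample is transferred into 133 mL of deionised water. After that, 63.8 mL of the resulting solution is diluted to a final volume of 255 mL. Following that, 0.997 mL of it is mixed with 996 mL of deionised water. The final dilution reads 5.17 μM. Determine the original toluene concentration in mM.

Overall dilution factor = 11.99 × 3.997 × 1000.0 = 4.79 × 10⁴.
Original = 5.17 μM × 4.79 × 10⁴ = 2.48 × 10⁵ μM = 248 mM.

248 mM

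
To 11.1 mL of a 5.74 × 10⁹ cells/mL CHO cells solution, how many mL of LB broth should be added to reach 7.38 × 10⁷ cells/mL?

852 mL

V₂ = C₁V₁/C₂ = 5.74 × 10⁹ × 11.1 / 7.38 × 10⁷ = 863 mL.
Diluent to add = V₂ − V₁ = 863 − 11.1 = 852 mL.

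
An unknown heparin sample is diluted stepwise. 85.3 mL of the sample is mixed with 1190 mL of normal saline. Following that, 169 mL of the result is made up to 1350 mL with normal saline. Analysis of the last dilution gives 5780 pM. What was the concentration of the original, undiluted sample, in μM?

Overall dilution factor = 14.95 × 7.988 = 119.
Original = 5780 pM × 119 = 6.90 × 10⁵ pM = 0.690 μM.

0.690 μM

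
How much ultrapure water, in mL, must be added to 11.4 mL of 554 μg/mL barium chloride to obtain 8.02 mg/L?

8.02 mg/L = 8.02 μg/mL.
V₂ = C₁V₁/C₂ = 554 × 11.4 / 8.02 = 787 mL.
Diluent to add = V₂ − V₁ = 787 − 11.4 = 776 mL.

776 mL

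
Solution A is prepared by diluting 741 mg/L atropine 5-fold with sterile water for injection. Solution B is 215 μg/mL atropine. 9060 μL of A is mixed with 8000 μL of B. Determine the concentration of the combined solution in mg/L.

C_A = 741 mg/L / 5 = 148 mg/L.
C_B = 215 μg/mL = 215 mg/L.
C_mix = (C_A·V_A + C_B·V_B)/(V_A + V_B) = (148×9060 + 215×8000) / 17060 = 180 mg/L.

180 mg/L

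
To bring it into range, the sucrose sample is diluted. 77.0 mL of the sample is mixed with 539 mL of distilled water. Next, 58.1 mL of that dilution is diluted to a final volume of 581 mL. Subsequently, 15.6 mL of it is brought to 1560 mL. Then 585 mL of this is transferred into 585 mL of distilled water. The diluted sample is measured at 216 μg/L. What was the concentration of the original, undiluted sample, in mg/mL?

Overall dilution factor = 8 × 10 × 100 × 2 = 1.60 × 10⁴.
Original = 216 μg/L × 1.60 × 10⁴ = 3.46 × 10⁶ μg/L = 3.46 mg/mL.

3.46 mg/mL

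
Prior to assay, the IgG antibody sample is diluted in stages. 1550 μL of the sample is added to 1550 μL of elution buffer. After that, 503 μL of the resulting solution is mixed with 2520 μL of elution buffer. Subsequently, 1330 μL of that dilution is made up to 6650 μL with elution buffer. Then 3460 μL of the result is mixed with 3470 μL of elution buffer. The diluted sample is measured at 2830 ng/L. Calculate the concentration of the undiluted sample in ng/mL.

341 ng/mL

Overall dilution factor = 2 × 6.010 × 5 × 2.003 = 120.
Original = 2830 ng/L × 120 = 3.41 × 10⁵ ng/L = 341 ng/mL.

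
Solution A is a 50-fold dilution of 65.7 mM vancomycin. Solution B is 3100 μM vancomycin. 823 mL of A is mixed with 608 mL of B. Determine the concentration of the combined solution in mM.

C_A = 65.7 mM / 50 = 1.31 mM.
C_B = 3100 μM = 3.10 mM.
C_mix = (C_A·V_A + C_B·V_B)/(V_A + V_B) = (1.31×823 + 3.10×608) / 1431 = 2.07 mM.

2.07 mM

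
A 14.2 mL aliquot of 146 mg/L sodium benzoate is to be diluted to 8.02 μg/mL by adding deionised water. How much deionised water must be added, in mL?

244 mL

8.02 μg/mL = 8.02 mg/L.
V₂ = C₁V₁/C₂ = 146 × 14.2 / 8.02 = 259 mL.
Diluent to add = V₂ − V₁ = 259 − 14.2 = 244 mL.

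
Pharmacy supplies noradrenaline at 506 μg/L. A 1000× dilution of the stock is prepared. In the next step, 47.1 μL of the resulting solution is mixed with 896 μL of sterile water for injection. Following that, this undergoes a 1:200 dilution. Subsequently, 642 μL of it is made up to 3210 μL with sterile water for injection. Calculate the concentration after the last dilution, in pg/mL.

0.0253 pg/mL

Overall dilution factor = 1000 × 20.02 × 200 × 5 = 2.00 × 10⁷.
506 μg/L / 2.00 × 10⁷ = 2.53 × 10⁻⁵ μg/L = 0.0253 pg/mL.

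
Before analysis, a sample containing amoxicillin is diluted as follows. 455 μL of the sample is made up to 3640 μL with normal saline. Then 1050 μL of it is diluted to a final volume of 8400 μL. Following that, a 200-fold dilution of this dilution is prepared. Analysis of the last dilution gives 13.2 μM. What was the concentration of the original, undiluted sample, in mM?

Overall dilution factor = 8 × 8 × 200 = 1.28 × 10⁴.
Original = 13.2 μM × 1.28 × 10⁴ = 1.69 × 10⁵ μM = 169 mM.

169 mM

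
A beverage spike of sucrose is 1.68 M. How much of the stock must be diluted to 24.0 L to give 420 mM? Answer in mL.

6000 mL

420 mM = 0.420 M.
V₁ = C₂V₂/C₁ = 0.420 × 24.0 / 1.68 = 6.00 L = 6000 mL.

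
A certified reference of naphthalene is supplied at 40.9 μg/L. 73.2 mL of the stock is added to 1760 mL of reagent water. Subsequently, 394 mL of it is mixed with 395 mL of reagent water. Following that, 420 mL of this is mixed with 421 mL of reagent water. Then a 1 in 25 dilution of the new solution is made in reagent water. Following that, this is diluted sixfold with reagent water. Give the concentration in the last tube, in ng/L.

Overall dilution factor = 25.04 × 2.003 × 2.002 × 25 × 6 = 1.51 × 10⁴.
40.9 μg/L / 1.51 × 10⁴ = 2.72 × 10⁻³ μg/L = 2.72 ng/L.

2.72 ng/L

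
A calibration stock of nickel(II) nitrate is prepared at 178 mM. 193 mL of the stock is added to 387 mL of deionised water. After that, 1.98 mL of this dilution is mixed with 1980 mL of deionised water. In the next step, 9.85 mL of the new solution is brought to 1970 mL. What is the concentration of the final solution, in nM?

Overall dilution factor = 3.005 × 1001 × 200 = 6.02 × 10⁵.
178 mM / 6.02 × 10⁵ = 2.96 × 10⁻⁴ mM = 296 nM.

296 nM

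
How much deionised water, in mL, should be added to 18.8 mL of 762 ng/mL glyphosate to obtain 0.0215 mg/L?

648 mL

0.0215 mg/L = 21.5 ng/mL.
V₂ = C₁V₁/C₂ = 762 × 18.8 / 21.5 = 666 mL.
Diluent to add = V₂ − V₁ = 666 − 18.8 = 648 mL.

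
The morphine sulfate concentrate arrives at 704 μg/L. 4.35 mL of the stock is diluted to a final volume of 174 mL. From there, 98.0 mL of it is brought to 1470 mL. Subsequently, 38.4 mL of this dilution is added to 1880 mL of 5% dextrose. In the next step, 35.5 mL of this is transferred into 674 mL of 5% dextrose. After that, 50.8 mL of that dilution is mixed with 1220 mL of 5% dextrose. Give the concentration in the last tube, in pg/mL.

Overall dilution factor = 40 × 15 × 49.96 × 19.99 × 25.02 = 1.50 × 10⁷.
704 μg/L / 1.50 × 10⁷ = 4.70 × 10⁻⁵ μg/L = 0.0470 pg/mL.

0.0470 pg/mL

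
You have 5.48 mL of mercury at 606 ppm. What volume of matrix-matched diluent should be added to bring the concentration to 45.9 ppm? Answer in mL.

V₂ = C₁V₁/C₂ = 606 × 5.48 / 45.9 = 72.4 mL.
Diluent to add = V₂ − V₁ = 72.4 − 5.48 = 66.9 mL.

66.9 mL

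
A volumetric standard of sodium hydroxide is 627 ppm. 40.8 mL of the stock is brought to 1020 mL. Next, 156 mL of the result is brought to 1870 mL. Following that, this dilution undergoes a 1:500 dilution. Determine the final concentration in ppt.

Overall dilution factor = 25 × 11.99 × 500 = 1.50 × 10⁵.
627 ppm / 1.50 × 10⁵ = 4.18 × 10⁻³ ppm = 4180 ppt.

4180 ppt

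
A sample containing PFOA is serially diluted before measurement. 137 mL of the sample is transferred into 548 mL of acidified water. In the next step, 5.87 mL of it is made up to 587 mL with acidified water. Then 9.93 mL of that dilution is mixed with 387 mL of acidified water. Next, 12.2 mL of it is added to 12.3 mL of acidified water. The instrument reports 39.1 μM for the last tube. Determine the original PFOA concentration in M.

Overall dilution factor = 5 × 100 × 39.97 × 2.008 = 4.01 × 10⁴.
Original = 39.1 μM × 4.01 × 10⁴ = 1.57 × 10⁶ μM = 1.57 M.

1.57 M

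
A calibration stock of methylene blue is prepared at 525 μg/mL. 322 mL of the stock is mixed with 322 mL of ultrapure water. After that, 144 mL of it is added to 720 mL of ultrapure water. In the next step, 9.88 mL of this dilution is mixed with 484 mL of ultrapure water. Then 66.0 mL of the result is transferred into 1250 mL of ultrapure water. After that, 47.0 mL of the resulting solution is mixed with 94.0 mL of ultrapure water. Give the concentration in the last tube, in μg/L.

14.6 μg/L

Overall dilution factor = 2 × 6 × 49.99 × 19.94 × 3 = 3.59 × 10⁴.
525 μg/mL / 3.59 × 10⁴ = 0.0146 μg/mL = 14.6 μg/L.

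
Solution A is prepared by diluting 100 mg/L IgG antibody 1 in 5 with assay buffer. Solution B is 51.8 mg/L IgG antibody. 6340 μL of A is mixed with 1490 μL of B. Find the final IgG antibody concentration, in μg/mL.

26.1 μg/mL

C_A = 100 mg/L / 5 = 20.0 mg/L.
C_mix = (C_A·V_A + C_B·V_B)/(V_A + V_B) = (20.0×6340 + 51.8×1490) / 7830 = 26.1 mg/L = 26.1 μg/mL.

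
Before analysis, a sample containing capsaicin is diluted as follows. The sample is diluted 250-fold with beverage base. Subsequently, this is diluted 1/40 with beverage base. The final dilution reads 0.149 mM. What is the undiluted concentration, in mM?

1490 mM

Overall dilution factor = 250 × 40 = 1.00 × 10⁴.
Original = 0.149 mM × 1.00 × 10⁴ = 1490 mM.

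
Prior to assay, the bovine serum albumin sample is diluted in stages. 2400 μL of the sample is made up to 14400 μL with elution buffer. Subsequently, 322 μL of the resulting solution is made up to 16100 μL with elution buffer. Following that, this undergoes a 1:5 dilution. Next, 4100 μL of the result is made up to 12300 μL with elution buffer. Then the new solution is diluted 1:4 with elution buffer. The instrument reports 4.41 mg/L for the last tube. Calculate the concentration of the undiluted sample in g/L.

Overall dilution factor = 6 × 50 × 5 × 3 × 4 = 1.80 × 10⁴.
Original = 4.41 mg/L × 1.80 × 10⁴ = 7.94 × 10⁴ mg/L = 79.4 g/L.

79.4 g/L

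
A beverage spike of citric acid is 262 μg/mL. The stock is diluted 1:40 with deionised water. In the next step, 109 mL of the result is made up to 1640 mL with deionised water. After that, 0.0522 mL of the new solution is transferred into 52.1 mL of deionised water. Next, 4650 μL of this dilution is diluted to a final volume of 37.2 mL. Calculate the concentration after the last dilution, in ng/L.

Overall dilution factor = 40 × 15.05 × 999.1 × 8 = 4.81 × 10⁶.
262 μg/mL / 4.81 × 10⁶ = 5.45 × 10⁻⁵ μg/mL = 54.5 ng/L.

54.5 ng/L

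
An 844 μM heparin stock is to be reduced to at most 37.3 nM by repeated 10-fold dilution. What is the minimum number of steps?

5

Need 10ⁿ ≥ 2.26 × 10⁴, so n ≥ log(2.26 × 10⁴)/log(10) = 4.35.
Minimum whole steps: n = 5.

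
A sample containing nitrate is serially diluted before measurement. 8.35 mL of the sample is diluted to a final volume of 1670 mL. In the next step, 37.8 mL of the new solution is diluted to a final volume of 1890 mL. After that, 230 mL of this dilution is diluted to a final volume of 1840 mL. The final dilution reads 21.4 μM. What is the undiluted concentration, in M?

Overall dilution factor = 200 × 50 × 8 = 8.00 × 10⁴.
Original = 21.4 μM × 8.00 × 10⁴ = 1.71 × 10⁶ μM = 1.71 M.

1.71 M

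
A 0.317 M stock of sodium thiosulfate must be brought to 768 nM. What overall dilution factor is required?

Factor = C₀/C_target = 0.317 M / 768 nM = 4.13 × 10⁵.

4.13 × 10⁵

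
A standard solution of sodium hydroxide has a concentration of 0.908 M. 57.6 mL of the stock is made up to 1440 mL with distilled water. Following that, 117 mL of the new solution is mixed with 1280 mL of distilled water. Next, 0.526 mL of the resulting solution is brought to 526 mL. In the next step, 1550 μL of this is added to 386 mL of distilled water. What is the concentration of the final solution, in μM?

0.0122 μM

Overall dilution factor = 25 × 11.94 × 1000 × 250.0 = 7.46 × 10⁷.
0.908 M / 7.46 × 10⁷ = 1.22 × 10⁻⁸ M = 0.0122 μM.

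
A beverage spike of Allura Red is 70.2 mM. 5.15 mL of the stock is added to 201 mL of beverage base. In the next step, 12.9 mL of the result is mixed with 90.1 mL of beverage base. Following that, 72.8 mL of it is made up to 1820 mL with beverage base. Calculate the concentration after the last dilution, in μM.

Overall dilution factor = 40.03 × 7.984 × 25 = 7990.
70.2 mM / 7990 = 8.79 × 10⁻³ mM = 8.79 μM.

8.79 μM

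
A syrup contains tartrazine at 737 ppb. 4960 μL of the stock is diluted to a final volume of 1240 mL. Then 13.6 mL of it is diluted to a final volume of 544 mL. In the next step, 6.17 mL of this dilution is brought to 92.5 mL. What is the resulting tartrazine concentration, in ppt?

4.92 ppt

Overall dilution factor = 250 × 40 × 14.99 = 1.50 × 10⁵.
737 ppb / 1.50 × 10⁵ = 4.92 × 10⁻³ ppb = 4.92 ppt.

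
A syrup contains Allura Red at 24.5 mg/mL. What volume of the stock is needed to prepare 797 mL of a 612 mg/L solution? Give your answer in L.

0.0199 L

612 mg/L = 0.612 mg/mL.
V₁ = C₂V₂/C₁ = 0.612 × 797 / 24.5 = 19.9 mL = 0.0199 L.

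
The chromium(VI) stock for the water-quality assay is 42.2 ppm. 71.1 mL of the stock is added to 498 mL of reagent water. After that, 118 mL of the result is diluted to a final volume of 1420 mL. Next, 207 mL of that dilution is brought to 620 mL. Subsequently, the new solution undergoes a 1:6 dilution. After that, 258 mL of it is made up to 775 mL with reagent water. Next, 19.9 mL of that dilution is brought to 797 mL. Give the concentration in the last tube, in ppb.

Overall dilution factor = 8.004 × 12.03 × 2.995 × 6 × 3.004 × 40.05 = 2.08 × 10⁵.
42.2 ppm / 2.08 × 10⁵ = 2.03 × 10⁻⁴ ppm = 0.203 ppb.

0.203 ppb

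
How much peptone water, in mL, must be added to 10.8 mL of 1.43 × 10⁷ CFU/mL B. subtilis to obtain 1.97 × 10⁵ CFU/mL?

V₂ = C₁V₁/C₂ = 1.43 × 10⁷ × 10.8 / 1.97 × 10⁵ = 784 mL.
Diluent to add = V₂ − V₁ = 784 − 10.8 = 773 mL.

773 mL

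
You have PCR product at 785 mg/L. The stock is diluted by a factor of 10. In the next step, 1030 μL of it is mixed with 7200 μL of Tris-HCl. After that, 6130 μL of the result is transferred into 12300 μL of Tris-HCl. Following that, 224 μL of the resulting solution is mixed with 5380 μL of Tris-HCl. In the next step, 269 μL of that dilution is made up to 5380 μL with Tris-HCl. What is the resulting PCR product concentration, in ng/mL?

6.53 ng/mL

Overall dilution factor = 10 × 7.990 × 3.007 × 25.02 × 20 = 1.20 × 10⁵.
785 mg/L / 1.20 × 10⁵ = 6.53 × 10⁻³ mg/L = 6.53 ng/mL.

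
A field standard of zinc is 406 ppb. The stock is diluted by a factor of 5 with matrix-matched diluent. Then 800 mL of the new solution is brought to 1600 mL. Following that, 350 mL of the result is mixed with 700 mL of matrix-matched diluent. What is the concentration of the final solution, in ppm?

0.0135 ppm

Overall dilution factor = 5 × 2 × 3 = 30.0.
406 ppb / 30.0 = 13.5 ppb = 0.0135 ppm.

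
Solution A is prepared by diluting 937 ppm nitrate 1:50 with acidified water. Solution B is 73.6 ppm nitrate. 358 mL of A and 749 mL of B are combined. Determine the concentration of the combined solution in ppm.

55.9 ppm

C_A = 937 ppm / 50 = 18.7 ppm.
C_mix = (C_A·V_A + C_B·V_B)/(V_A + V_B) = (18.7×358 + 73.6×749) / 1107 = 55.9 ppm.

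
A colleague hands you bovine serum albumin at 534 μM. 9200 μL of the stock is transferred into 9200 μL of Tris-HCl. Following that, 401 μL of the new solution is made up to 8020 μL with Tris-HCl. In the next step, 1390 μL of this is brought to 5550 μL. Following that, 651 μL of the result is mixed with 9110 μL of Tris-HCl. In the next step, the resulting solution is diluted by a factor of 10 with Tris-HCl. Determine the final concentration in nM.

Overall dilution factor = 2 × 20 × 3.993 × 14.99 × 10 = 2.39 × 10⁴.
534 μM / 2.39 × 10⁴ = 0.0223 μM = 22.3 nM.

22.3 nM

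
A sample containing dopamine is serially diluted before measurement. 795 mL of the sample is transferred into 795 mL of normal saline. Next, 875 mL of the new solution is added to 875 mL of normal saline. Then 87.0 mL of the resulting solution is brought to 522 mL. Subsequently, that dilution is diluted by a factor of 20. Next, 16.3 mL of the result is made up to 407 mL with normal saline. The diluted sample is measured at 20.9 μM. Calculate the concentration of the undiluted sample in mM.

250 mM

Overall dilution factor = 2 × 2 × 6 × 20 × 24.97 = 1.20 × 10⁴.
Original = 20.9 μM × 1.20 × 10⁴ = 2.50 × 10⁵ μM = 250 mM.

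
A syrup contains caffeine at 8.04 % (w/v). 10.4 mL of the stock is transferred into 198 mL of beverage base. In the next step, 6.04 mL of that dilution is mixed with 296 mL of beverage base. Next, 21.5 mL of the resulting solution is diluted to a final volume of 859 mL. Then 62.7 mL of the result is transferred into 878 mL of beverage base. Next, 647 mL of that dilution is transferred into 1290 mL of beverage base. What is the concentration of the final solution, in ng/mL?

Overall dilution factor = 20.04 × 50.01 × 39.95 × 15.00 × 2.994 = 1.80 × 10⁶.
8.04 % (w/v) / 1.80 × 10⁶ = 4.47 × 10⁻⁶ % (w/v) = 44.7 ng/mL.

44.7 ng/mL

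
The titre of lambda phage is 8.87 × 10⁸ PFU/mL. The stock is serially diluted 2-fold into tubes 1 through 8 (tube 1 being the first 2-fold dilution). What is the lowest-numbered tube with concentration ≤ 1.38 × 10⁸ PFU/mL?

tube 3

Tube n has concentration 8.87 × 10⁸ PFU/mL / 2ⁿ.
Need 2ⁿ ≥ 8.87 × 10⁸ PFU/mL / 1.38 × 10⁸ PFU/mL = 6.43, so n ≥ 2.68.
First such tube: n = 3.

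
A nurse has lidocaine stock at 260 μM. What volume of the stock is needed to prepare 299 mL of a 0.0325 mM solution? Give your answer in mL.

37.4 mL

0.0325 mM = 32.5 μM.
V₁ = C₂V₂/C₁ = 32.5 × 299 / 260 = 37.4 mL.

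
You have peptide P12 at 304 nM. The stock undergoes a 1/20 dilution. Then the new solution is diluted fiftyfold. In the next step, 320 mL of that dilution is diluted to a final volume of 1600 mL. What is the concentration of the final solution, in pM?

Overall dilution factor = 20 × 50 × 5 = 5000.
304 nM / 5000 = 0.0608 nM = 60.8 pM.

60.8 pM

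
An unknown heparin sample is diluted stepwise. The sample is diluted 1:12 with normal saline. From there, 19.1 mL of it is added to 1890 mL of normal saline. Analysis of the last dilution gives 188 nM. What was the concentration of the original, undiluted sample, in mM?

0.225 mM

Overall dilution factor = 12 × 99.95 = 1199.
Original = 188 nM × 1199 = 2.25 × 10⁵ nM = 0.225 mM.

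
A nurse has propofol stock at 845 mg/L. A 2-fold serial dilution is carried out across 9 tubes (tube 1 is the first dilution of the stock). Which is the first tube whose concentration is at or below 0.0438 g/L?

tube 5

Tube n has concentration 845 mg/L / 2ⁿ.
Need 2ⁿ ≥ 845 mg/L / 0.0438 g/L = 19.3, so n ≥ 4.27.
First such tube: n = 5.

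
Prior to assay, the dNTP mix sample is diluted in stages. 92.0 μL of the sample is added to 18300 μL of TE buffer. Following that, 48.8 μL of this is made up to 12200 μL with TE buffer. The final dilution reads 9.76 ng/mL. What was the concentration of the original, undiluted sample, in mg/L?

Overall dilution factor = 199.9 × 250 = 5.00 × 10⁴.
Original = 9.76 ng/mL × 5.00 × 10⁴ = 4.88 × 10⁵ ng/mL = 488 mg/L.

488 mg/L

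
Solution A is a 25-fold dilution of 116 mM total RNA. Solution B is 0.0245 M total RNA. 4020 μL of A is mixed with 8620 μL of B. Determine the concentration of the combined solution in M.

C_A = 116 mM / 25 = 4.64 mM.
C_B = 0.0245 M = 24.5 mM.
C_mix = (C_A·V_A + C_B·V_B)/(V_A + V_B) = (4.64×4020 + 24.5×8620) / 12640 = 18.2 mM = 0.0182 M.

0.0182 M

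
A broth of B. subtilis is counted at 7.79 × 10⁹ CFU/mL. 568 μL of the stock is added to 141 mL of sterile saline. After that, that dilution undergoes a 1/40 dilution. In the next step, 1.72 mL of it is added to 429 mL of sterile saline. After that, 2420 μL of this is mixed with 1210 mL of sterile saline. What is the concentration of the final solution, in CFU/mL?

Overall dilution factor = 249.2 × 40 × 250.4 × 501 = 1.25 × 10⁹.
7.79 × 10⁹ CFU/mL / 1.25 × 10⁹ = 6.23 CFU/mL.

6.23 CFU/mL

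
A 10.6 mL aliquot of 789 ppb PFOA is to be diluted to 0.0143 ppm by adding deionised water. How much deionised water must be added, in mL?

0.0143 ppm = 14.3 ppb.
V₂ = C₁V₁/C₂ = 789 × 10.6 / 14.3 = 585 mL.
Diluent to add = V₂ − V₁ = 585 − 10.6 = 574 mL.

574 mL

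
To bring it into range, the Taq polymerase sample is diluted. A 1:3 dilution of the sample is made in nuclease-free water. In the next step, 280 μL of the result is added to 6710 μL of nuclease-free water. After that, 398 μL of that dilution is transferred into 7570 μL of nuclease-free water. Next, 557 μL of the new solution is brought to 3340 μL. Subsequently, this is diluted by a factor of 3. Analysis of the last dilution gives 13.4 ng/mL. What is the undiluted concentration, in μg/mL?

Overall dilution factor = 3 × 24.96 × 20.02 × 5.996 × 3 = 2.70 × 10⁴.
Original = 13.4 ng/mL × 2.70 × 10⁴ = 3.61 × 10⁵ ng/mL = 361 μg/mL.

361 μg/mL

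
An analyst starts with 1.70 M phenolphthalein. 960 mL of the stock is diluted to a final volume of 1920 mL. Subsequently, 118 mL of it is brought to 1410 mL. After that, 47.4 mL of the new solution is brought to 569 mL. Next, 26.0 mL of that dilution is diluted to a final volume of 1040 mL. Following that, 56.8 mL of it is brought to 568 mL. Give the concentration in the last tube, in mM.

0.0148 mM

Overall dilution factor = 2 × 11.95 × 12.00 × 40 × 10 = 1.15 × 10⁵.
1.70 M / 1.15 × 10⁵ = 1.48 × 10⁻⁵ M = 0.0148 mM.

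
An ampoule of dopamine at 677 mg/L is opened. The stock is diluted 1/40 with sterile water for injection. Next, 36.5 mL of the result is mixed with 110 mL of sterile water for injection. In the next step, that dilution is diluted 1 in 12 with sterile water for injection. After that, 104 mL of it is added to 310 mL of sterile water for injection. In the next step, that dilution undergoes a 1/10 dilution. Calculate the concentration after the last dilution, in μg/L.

Overall dilution factor = 40 × 4.014 × 12 × 3.981 × 10 = 7.67 × 10⁴.
677 mg/L / 7.67 × 10⁴ = 8.83 × 10⁻³ mg/L = 8.83 μg/L.

8.83 μg/L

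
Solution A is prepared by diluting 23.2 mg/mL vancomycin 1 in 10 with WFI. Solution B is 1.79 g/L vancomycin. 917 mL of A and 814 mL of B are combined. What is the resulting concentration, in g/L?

C_A = 23.2 mg/mL / 10 = 2.32 mg/mL.
C_B = 1.79 g/L = 1.79 mg/mL.
C_mix = (C_A·V_A + C_B·V_B)/(V_A + V_B) = (2.32×917 + 1.79×814) / 1731 = 2.07 mg/mL = 2.07 g/L.

2.07 g/L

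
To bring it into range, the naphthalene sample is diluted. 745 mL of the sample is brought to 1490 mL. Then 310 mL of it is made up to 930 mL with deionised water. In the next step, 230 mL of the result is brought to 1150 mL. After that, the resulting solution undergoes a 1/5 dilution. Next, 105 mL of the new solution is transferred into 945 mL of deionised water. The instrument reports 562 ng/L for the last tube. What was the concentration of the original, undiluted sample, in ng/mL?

843 ng/mL

Overall dilution factor = 2 × 3 × 5 × 5 × 10 = 1500.
Original = 562 ng/L × 1500 = 8.43 × 10⁵ ng/L = 843 ng/mL.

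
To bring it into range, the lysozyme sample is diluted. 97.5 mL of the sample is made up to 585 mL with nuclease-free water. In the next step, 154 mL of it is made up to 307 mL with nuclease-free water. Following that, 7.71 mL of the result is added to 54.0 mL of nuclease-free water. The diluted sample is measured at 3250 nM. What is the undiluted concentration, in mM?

0.311 mM

Overall dilution factor = 6 × 1.994 × 8.004 = 95.7.
Original = 3250 nM × 95.7 = 3.11 × 10⁵ nM = 0.311 mM.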